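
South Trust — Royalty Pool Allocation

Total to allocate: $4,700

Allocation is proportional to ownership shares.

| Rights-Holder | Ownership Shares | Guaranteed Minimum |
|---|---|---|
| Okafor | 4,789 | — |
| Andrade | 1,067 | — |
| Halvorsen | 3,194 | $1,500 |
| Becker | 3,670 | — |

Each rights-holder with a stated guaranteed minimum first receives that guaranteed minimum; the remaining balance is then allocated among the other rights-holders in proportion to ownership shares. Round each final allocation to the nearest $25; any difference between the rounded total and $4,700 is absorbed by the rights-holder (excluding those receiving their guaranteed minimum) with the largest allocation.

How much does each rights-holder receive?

Okafor: $1,625; Andrade: $350; Halvorsen: $1,500; Becker: $1,225

Guaranteed amounts: Halvorsen $1,500. Residual $3,200.
Residual split over remaining ownership shares 9,526: Okafor 1,608.73 → $1,600; Andrade 358.43 → $350; Becker 1,232.84 → $1,225.
Rounding difference +$25 applied to Okafor → $1,625.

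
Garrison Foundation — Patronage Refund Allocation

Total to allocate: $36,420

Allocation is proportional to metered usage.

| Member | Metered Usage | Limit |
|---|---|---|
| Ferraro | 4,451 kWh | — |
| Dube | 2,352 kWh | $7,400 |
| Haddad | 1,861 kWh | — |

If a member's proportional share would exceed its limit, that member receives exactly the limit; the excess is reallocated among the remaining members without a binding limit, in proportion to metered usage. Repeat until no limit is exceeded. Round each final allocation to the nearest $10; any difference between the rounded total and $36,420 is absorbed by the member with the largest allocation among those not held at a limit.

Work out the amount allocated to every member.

Metered usage total: 8,664.
Proportional shares (ignoring caps): Ferraro 18,710.23; Dube 9,886.87; Haddad 7,822.90.
Held at cap: Dube ($7,400); remaining pool $29,020 reallocated over remaining metered usage 6,312.
Remaining shares: Ferraro 20,463.88 → $20,460; Haddad 8,556.12 → $8,560.

Ferraro: $20,460; Dube: $7,400; Haddad: $8,560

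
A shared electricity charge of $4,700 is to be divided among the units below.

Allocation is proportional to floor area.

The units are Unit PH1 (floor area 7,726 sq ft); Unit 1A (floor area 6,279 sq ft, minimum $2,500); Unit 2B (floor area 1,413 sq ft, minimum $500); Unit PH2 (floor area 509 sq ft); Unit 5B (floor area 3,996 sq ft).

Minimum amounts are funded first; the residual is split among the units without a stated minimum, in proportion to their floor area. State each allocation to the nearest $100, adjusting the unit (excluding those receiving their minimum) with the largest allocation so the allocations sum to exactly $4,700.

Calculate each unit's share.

Unit PH1: $1,000; Unit 1A: $2,500; Unit 2B: $500; Unit PH2: $100; Unit 5B: $600

Guaranteed amounts: Unit 1A $2,500; Unit 2B $500. Balance $1,700.
Balance split over remaining floor area 12,231: Unit PH1 1,073.85 → $1,100; Unit PH2 70.75 → $100; Unit 5B 555.41 → $600.
Rounding difference −$100 applied to Unit PH1 → $1,000.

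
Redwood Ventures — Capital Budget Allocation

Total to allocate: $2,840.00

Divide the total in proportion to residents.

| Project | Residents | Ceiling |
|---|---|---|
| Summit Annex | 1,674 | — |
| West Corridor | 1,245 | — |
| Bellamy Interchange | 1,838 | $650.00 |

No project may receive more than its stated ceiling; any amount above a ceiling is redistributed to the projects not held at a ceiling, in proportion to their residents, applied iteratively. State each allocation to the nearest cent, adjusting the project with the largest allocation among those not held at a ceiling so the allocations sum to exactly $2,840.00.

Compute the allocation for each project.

Total residents = 4,757.
Proportional shares (ignoring caps): Summit Annex 999.4030; West Corridor 743.2836; Bellamy Interchange 1,097.3134.
Cap binds for Bellamy Interchange ($650.00); balance $2,190.00 reallocated over remaining residents 2,919.
Shares after redistribution: Summit Annex 1,255.9301 → $1,255.93; West Corridor 934.0699 → $934.07.

Summit Annex: $1,255.93 | West Corridor: $934.07 | Bellamy Interchange: $650.00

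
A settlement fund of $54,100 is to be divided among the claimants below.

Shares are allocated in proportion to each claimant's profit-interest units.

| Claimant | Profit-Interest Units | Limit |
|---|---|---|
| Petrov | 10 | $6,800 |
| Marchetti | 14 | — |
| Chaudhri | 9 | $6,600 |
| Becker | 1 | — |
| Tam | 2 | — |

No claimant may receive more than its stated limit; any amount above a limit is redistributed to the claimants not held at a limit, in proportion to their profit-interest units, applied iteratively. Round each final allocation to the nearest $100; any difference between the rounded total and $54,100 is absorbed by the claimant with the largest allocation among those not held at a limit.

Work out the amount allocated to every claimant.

Petrov: $6,800; Marchetti: $33,500; Chaudhri: $6,600; Becker: $2,400; Tam: $4,800

Total profit-interest units = 36.
Pro-rata shares before constraints: Petrov 15,027.78; Marchetti 21,038.89; Chaudhri 13,525.00; Becker 1,502.78; Tam 3,005.56.
Held at cap: Petrov ($6,800), Chaudhri ($6,600); remaining pool $40,700 reallocated over remaining profit-interest units 17.
Shares after redistribution: Marchetti 33,517.65 → $33,500; Becker 2,394.12 → $2,400; Tam 4,788.24 → $4,800.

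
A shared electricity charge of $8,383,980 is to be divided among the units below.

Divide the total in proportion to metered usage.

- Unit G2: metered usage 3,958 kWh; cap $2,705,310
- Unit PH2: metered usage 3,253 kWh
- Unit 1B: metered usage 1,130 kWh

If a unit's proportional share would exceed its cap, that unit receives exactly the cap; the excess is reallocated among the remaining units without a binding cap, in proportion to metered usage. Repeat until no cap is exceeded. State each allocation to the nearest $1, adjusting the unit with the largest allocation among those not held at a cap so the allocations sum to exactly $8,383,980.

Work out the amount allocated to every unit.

Unit G2: $2,705,310 · Unit PH2: $4,214,628 · Unit 1B: $1,464,042

Total metered usage = 8,341.
Unconstrained shares: Unit G2 3,978,395.02; Unit PH2 3,269,762.25; Unit 1B 1,135,822.73.
Held at cap: Unit G2 ($2,705,310); residual $5,678,670 reallocated over remaining metered usage 4,383.
Redistributed shares: Unit PH2 4,214,627.77 → $4,214,628; Unit 1B 1,464,042.23 → $1,464,042.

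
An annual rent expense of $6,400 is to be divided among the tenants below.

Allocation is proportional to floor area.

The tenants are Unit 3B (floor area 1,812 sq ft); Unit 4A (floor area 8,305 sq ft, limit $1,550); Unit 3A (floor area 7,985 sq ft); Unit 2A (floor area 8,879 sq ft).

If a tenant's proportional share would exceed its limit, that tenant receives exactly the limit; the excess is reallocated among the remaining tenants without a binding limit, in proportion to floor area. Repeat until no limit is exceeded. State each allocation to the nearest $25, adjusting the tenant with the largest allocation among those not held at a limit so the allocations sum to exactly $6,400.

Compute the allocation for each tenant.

Unit 3B: $475; Unit 4A: $1,550; Unit 3A: $2,075; Unit 2A: $2,300

Combined floor area = 26,981.
Pro-rata shares before constraints: Unit 3B 429.81; Unit 4A 1,969.98; Unit 3A 1,894.07; Unit 2A 2,106.13.
Held at cap: Unit 4A ($1,550); remaining pool $4,850 reallocated over remaining floor area 18,676.
Shares after redistribution: Unit 3B 470.56 → $475; Unit 3A 2,073.64 → $2,075; Unit 2A 2,305.80 → $2,300.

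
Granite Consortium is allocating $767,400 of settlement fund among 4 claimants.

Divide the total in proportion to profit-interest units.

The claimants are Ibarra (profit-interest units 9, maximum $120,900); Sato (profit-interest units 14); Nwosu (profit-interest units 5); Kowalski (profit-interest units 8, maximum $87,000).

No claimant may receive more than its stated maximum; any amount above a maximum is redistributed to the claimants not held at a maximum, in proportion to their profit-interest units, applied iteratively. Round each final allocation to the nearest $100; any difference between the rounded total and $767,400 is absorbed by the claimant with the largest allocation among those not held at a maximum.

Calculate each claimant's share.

Combined profit-interest units = 36.
Pro-rata shares before constraints: Ibarra 191,850.00; Sato 298,433.33; Nwosu 106,583.33; Kowalski 170,533.33.
Capped: Ibarra ($120,900), Kowalski ($87,000); balance $559,500 reallocated over remaining profit-interest units 19.
Remaining shares: Sato 412,263.16 → $412,300; Nwosu 147,236.84 → $147,200.

Ibarra: $120,900; Sato: $412,300; Nwosu: $147,200; Kowalski: $87,000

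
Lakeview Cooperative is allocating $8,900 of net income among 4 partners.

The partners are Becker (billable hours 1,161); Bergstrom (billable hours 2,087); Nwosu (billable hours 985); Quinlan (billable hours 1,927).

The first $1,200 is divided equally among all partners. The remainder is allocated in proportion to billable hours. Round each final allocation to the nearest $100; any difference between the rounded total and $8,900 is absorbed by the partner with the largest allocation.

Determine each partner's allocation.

$1,200 shared equally gives $300 per partner.
Remainder $7,700 by billable hours (total 6,160): Becker 1,451.25 → $1,500; Bergstrom 2,608.75 → $2,600; Nwosu 1,231.25 → $1,200; Quinlan 2,408.75 → $2,400.
Totals: Becker $300 + $1,500 = $1,800; Bergstrom $300 + $2,600 = $2,900; Nwosu $300 + $1,200 = $1,500; Quinlan $300 + $2,400 = $2,700.

Becker: $1,800 · Bergstrom: $2,900 · Nwosu: $1,500 · Quinlan: $2,700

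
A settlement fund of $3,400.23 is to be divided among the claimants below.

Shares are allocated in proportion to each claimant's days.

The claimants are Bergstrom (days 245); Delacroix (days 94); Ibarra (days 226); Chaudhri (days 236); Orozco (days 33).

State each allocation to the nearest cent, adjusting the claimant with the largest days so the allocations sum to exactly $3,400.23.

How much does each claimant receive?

Total days = 245 + 94 + 226 + 236 + 33 = 834.
Unrounded shares: Bergstrom 998.8685; Delacroix 383.2394; Ibarra 921.4053; Chaudhri 962.1754; Orozco 134.5415.
At nearest cent: Bergstrom $998.87; Delacroix $383.24; Ibarra $921.41; Chaudhri $962.18; Orozco $134.54. Sum = $3,400.24.
Difference $3,400.23 − $3,400.24 = −$0.01 applied to largest days (Bergstrom): Bergstrom becomes $998.86.

Bergstrom: $998.86; Delacroix: $383.24; Ibarra: $921.41; Chaudhri: $962.18; Orozco: $134.54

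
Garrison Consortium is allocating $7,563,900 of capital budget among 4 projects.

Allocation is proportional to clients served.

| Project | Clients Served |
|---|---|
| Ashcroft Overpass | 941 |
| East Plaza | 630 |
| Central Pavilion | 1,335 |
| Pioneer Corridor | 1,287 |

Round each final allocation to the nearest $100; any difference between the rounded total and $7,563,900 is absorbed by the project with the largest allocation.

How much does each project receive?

Ashcroft Overpass: $1,697,500 · East Plaza: $1,136,500 · Central Pavilion: $2,408,200 · Pioneer Corridor: $2,321,700

Clients served total: 4,193.
Pro-rata amounts: Ashcroft Overpass 941/4,193 × $7,563,900 = 1,697,502.96; East Plaza 630/4,193 × $7,563,900 = 1,136,479.13; Central Pavilion 1,335/4,193 × $7,563,900 = 2,408,253.40; Pioneer Corridor 1,287/4,193 × $7,563,900 = 2,321,664.51.
At nearest $100: Ashcroft Overpass $1,697,500; East Plaza $1,136,500; Central Pavilion $2,408,300; Pioneer Corridor $2,321,700. Sum = $7,564,000.
Difference $7,563,900 − $7,564,000 = −$100 applied to largest allocation (Central Pavilion): Central Pavilion becomes $2,408,200.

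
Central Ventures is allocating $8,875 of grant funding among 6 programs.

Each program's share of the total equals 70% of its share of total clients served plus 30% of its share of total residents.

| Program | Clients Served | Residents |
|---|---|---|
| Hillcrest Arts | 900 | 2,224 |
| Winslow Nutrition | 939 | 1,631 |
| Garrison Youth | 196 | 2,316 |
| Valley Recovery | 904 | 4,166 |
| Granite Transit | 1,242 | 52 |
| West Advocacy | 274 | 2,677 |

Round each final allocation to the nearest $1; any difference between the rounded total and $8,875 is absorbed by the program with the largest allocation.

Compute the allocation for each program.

Clients served total 4,455; residents total 13,066.
Combined weights (70% clients served + 30% residents): Hillcrest Arts 0.1925; Winslow Nutrition 0.1850; Garrison Youth 0.0840; Valley Recovery 0.2377; Granite Transit 0.1963; West Advocacy 0.1045.
Pro-rata amounts: Hillcrest Arts 1,708.24; Winslow Nutrition 1,641.79; Garrison Youth 745.26; Valley Recovery 2,109.55; Granite Transit 1,742.57; West Advocacy 927.59.
After rounding ($1): Hillcrest Arts $1,708; Winslow Nutrition $1,642; Garrison Youth $745; Valley Recovery $2,110; Granite Transit $1,743; West Advocacy $928. Sum = $8,876.
Difference $8,875 − $8,876 = −$1 applied to largest allocation (Valley Recovery): Valley Recovery becomes $2,109.

Hillcrest Arts: $1,708 · Winslow Nutrition: $1,642 · Garrison Youth: $745 · Valley Recovery: $2,109 · Granite Transit: $1,743 · West Advocacy: $928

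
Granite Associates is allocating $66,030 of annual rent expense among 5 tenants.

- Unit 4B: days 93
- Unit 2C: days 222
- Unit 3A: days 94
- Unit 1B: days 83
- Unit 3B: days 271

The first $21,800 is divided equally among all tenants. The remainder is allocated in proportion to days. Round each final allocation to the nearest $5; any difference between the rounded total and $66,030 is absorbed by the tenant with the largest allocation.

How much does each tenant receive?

$21,800 shared equally gives $4,360 per tenant.
Remainder $44,230 by days (total 763): Unit 4B 5,391.07 → $5,390; Unit 2C 12,869.02 → $12,870; Unit 3A 5,449.04 → $5,450; Unit 1B 4,811.39 → $4,810; Unit 3B 15,709.48 → $15,710.
Totals: Unit 4B $4,360 + $5,390 = $9,750; Unit 2C $4,360 + $12,870 = $17,230; Unit 3A $4,360 + $5,450 = $9,810; Unit 1B $4,360 + $4,810 = $9,170; Unit 3B $4,360 + $15,710 = $20,070.

Unit 4B: $9,750 · Unit 2C: $17,230 · Unit 3A: $9,810 · Unit 1B: $9,170 · Unit 3B: $20,070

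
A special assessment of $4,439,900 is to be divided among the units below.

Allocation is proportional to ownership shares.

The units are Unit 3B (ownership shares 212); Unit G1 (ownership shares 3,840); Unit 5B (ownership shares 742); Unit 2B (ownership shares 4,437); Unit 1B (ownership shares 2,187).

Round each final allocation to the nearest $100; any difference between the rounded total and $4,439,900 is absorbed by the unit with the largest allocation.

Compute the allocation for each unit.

Total ownership shares = 11,418.
Proportional shares: Unit 3B 212/11,418 × $4,439,900 = 82,436.40; Unit G1 3,840/11,418 × $4,439,900 = 1,493,187.60; Unit 5B 742/11,418 × $4,439,900 = 288,527.40; Unit 2B 4,437/11,418 × $4,439,900 = 1,725,331.61; Unit 1B 2,187/11,418 × $4,439,900 = 850,417.00.
Rounded to nearest $100: Unit 3B $82,400; Unit G1 $1,493,200; Unit 5B $288,500; Unit 2B $1,725,300; Unit 1B $850,400. Sum = $4,439,800.
Difference $4,439,900 − $4,439,800 = +$100 applied to largest allocation (Unit 2B): Unit 2B becomes $1,725,400.

Unit 3B: $82,400 · Unit G1: $1,493,200 · Unit 5B: $288,500 · Unit 2B: $1,725,400 · Unit 1B: $850,400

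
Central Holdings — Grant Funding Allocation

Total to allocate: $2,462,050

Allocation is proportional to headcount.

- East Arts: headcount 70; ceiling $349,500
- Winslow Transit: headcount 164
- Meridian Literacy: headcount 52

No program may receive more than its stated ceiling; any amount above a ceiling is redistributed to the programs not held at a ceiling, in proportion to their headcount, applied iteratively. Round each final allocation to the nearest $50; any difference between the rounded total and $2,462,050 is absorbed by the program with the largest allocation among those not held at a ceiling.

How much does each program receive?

East Arts: $349,500 | Winslow Transit: $1,603,950 | Meridian Literacy: $508,600

Combined headcount = 286.
Unconstrained shares: East Arts 602,599.65; Winslow Transit 1,411,804.90; Meridian Literacy 447,645.45.
Cap binds for East Arts ($349,500); balance $2,112,550 reallocated over remaining headcount 216.
Shares after redistribution: Winslow Transit 1,603,973.15 → $1,603,950; Meridian Literacy 508,576.85 → $508,600.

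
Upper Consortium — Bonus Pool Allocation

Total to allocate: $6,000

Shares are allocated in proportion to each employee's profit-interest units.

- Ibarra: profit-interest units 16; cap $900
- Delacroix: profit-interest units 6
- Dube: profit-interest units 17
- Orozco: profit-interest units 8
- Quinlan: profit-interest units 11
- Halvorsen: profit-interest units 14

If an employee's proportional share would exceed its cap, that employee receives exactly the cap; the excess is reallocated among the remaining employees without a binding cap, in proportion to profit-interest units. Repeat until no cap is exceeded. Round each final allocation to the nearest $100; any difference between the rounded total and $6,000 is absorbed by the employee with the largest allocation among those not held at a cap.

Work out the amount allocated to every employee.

Ibarra: $900 | Delacroix: $500 | Dube: $1,600 | Orozco: $700 | Quinlan: $1,000 | Halvorsen: $1,300

Total profit-interest units = 72.
Unconstrained shares: Ibarra 1,333.33; Delacroix 500.00; Dube 1,416.67; Orozco 666.67; Quinlan 916.67; Halvorsen 1,166.67.
Cap binds for Ibarra ($900); remaining pool $5,100 reallocated over remaining profit-interest units 56.
Redistributed shares: Delacroix 546.43 → $500; Dube 1,548.21 → $1,500; Orozco 728.57 → $700; Quinlan 1,001.79 → $1,000; Halvorsen 1,275.00 → $1,300.
Rounding difference +$100 applied to Dube → $1,600.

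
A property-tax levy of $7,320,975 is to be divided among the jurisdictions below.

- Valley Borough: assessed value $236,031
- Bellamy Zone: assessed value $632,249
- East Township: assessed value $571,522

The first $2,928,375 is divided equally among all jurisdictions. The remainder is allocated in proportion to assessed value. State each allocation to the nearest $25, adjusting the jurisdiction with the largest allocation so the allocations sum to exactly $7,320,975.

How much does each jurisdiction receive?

First tranche $2,928,375 split equally: $976,125 each.
Remainder $4,392,600 by assessed value (total 1,439,802): Valley Borough 720,091.91 → $720,100; Bellamy Zone 1,928,888.11 → $1,928,900; East Township 1,743,619.98 → $1,743,625.
Rounding difference −$25 on remainder applied to Bellamy Zone.
Totals: Valley Borough $976,125 + $720,100 = $1,696,225; Bellamy Zone $976,125 + $1,928,875 = $2,905,000; East Township $976,125 + $1,743,625 = $2,719,750.

Valley Borough: $1,696,225 · Bellamy Zone: $2,905,000 · East Township: $2,719,750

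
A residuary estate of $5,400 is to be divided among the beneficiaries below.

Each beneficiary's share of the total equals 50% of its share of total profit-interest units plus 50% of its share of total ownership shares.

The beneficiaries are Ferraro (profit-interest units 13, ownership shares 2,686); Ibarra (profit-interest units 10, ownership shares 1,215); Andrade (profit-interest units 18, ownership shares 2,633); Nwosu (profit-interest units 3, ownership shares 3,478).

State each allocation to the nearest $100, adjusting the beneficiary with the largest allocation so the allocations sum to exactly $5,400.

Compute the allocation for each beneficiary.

Totals — profit-interest units 44, ownership shares 10,012.
Blended shares (50% profit-interest units + 50% ownership shares): Ferraro 0.2819; Ibarra 0.1743; Andrade 0.3360; Nwosu 0.2078.
Pro-rata amounts: Ferraro 1,522.08; Ibarra 941.29; Andrade 1,814.60; Nwosu 1,122.03.
After rounding ($100): Ferraro $1,500; Ibarra $900; Andrade $1,800; Nwosu $1,100. Sum = $5,300.
Difference $5,400 − $5,300 = +$100 applied to largest allocation (Andrade): Andrade becomes $1,900.

Ferraro: $1,500 | Ibarra: $900 | Andrade: $1,900 | Nwosu: $1,100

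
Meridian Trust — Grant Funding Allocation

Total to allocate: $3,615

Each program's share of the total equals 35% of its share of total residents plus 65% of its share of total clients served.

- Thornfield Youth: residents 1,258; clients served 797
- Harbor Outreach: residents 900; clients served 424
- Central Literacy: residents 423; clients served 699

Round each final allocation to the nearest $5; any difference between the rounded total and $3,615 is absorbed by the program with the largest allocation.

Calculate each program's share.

Totals — residents 2,581, clients served 1,920.
Combined weights (35% residents + 65% clients served): Thornfield Youth 0.4404; Harbor Outreach 0.2656; Central Literacy 0.2940.
Raw shares: Thornfield Youth 1,592.08; Harbor Outreach 960.10; Central Literacy 1,062.82.
Rounded to nearest $5: Thornfield Youth $1,590; Harbor Outreach $960; Central Literacy $1,065. Sum = $3,615.
No rounding difference to absorb.

Thornfield Youth: $1,590 | Harbor Outreach: $960 | Central Literacy: $1,065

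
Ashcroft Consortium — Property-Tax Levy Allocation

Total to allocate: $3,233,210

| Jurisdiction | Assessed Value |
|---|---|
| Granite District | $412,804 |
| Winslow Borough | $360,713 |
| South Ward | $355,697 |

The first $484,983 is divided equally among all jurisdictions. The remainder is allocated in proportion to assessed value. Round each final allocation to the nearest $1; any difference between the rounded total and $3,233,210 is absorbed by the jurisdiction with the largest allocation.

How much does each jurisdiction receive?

$484,983 shared equally gives $161,661 per jurisdiction.
Remainder $2,748,227 by assessed value (total 1,129,214): Granite District 1,004,662.62 → $1,004,663; Winslow Borough 877,886.04 → $877,886; South Ward 865,678.34 → $865,678.
Totals: Granite District $161,661 + $1,004,663 = $1,166,324; Winslow Borough $161,661 + $877,886 = $1,039,547; South Ward $161,661 + $865,678 = $1,027,339.

Granite District: $1,166,324; Winslow Borough: $1,039,547; South Ward: $1,027,339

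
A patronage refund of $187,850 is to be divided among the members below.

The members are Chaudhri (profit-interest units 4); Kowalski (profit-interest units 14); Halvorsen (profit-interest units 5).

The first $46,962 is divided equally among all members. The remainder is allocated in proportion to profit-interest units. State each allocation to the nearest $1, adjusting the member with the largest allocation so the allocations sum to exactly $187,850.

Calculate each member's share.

First tranche $46,962 split equally: $15,654 each.
Remainder $140,888 by profit-interest units (total 23): Chaudhri 24,502.26 → $24,502; Kowalski 85,757.91 → $85,758; Halvorsen 30,627.83 → $30,628.
Totals: Chaudhri $15,654 + $24,502 = $40,156; Kowalski $15,654 + $85,758 = $101,412; Halvorsen $15,654 + $30,628 = $46,282.

Chaudhri: $40,156 | Kowalski: $101,412 | Halvorsen: $46,282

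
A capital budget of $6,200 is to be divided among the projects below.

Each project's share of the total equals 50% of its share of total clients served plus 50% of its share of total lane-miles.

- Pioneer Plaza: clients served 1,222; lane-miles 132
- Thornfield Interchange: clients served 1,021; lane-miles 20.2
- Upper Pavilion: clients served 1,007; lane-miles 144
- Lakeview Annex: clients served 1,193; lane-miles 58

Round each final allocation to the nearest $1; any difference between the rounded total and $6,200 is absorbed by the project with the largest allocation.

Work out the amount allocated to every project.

Clients served total 4,443; lane-miles total 354.2.
Composite weights (50% clients served + 50% lane-miles): Pioneer Plaza 0.3239; Thornfield Interchange 0.1434; Upper Pavilion 0.3166; Lakeview Annex 0.2161.
Unrounded shares: Pioneer Plaza 2,007.90; Thornfield Interchange 889.17; Upper Pavilion 1,962.92; Lakeview Annex 1,340.01.
Rounded to nearest $1: Pioneer Plaza $2,008; Thornfield Interchange $889; Upper Pavilion $1,963; Lakeview Annex $1,340. Sum = $6,200.
No rounding difference to absorb.

Pioneer Plaza: $2,008 | Thornfield Interchange: $889 | Upper Pavilion: $1,963 | Lakeview Annex: $1,340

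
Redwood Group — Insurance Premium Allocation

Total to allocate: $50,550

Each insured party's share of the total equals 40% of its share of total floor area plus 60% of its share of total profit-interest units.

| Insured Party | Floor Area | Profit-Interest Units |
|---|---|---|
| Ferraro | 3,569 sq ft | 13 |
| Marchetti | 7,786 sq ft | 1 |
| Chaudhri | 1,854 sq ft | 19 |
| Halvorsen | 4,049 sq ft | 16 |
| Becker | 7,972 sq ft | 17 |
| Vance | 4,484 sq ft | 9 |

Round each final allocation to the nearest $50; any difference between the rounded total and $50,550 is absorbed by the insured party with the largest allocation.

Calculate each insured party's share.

Totals — floor area 29,714, profit-interest units 75.
Combined weights (40% floor area + 60% profit-interest units): Ferraro 0.1520; Marchetti 0.1128; Chaudhri 0.1770; Halvorsen 0.1825; Becker 0.2433; Vance 0.1324.
Raw shares: Ferraro 7,685.86; Marchetti 5,702.67; Chaudhri 8,945.22; Halvorsen 9,225.69; Becker 12,299.64; Vance 6,690.91.
Rounded to nearest $50: Ferraro $7,700; Marchetti $5,700; Chaudhri $8,950; Halvorsen $9,250; Becker $12,300; Vance $6,700. Sum = $50,600.
Difference $50,550 − $50,600 = −$50 applied to largest allocation (Becker): Becker becomes $12,250.

Ferraro: $7,700 · Marchetti: $5,700 · Chaudhri: $8,950 · Halvorsen: $9,250 · Becker: $12,250 · Vance: $6,700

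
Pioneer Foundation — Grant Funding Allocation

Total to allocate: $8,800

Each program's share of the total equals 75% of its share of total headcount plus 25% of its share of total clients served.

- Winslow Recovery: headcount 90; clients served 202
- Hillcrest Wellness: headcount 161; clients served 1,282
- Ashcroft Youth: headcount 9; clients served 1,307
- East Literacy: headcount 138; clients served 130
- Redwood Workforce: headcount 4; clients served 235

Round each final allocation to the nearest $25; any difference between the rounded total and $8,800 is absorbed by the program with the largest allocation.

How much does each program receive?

Winslow Recovery: $1,625 | Hillcrest Wellness: $3,550 | Ashcroft Youth: $1,050 | East Literacy: $2,350 | Redwood Workforce: $225

Headcount total 402; clients served total 3,156.
Composite weights (75% headcount + 25% clients served): Winslow Recovery 0.1839; Hillcrest Wellness 0.4019; Ashcroft Youth 0.1203; East Literacy 0.2678; Redwood Workforce 0.0261.
Unrounded shares: Winslow Recovery 1,618.42; Hillcrest Wellness 3,536.95; Ashcroft Youth 1,058.85; East Literacy 2,356.29; Redwood Workforce 229.49.
At nearest $25: Winslow Recovery $1,625; Hillcrest Wellness $3,525; Ashcroft Youth $1,050; East Literacy $2,350; Redwood Workforce $225. Sum = $8,775.
Difference $8,800 − $8,775 = +$25 applied to largest allocation (Hillcrest Wellness): Hillcrest Wellness becomes $3,550.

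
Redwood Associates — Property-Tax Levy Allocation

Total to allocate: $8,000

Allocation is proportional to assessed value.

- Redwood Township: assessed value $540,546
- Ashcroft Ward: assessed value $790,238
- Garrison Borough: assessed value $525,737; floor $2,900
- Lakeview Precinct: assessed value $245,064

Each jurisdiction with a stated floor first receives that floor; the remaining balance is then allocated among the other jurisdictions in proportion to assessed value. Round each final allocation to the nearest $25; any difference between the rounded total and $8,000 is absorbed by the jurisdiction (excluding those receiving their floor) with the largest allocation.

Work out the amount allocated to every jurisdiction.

Redwood Township: $1,750 · Ashcroft Ward: $2,550 · Garrison Borough: $2,900 · Lakeview Precinct: $800

Minimums first: Garrison Borough $2,900. Balance $5,100.
Balance split over remaining assessed value 1,575,848: Redwood Township 1,749.40 → $1,750; Ashcroft Ward 2,557.49 → $2,550; Lakeview Precinct 793.11 → $800.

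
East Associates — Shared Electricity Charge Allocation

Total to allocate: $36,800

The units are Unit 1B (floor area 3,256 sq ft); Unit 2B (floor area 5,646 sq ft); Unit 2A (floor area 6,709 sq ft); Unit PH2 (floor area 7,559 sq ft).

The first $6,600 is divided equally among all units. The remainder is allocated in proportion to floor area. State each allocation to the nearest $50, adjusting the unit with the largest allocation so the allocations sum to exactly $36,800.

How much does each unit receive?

Unit 1B: $5,900 | Unit 2B: $9,000 | Unit 2A: $10,400 | Unit PH2: $11,500

First tranche $6,600 split equally: $1,650 each.
Remainder $30,200 by floor area (total 23,170): Unit 1B 4,243.90 → $4,250; Unit 2B 7,359.05 → $7,350; Unit 2A 8,744.57 → $8,750; Unit PH2 9,852.47 → $9,850.
Totals: Unit 1B $1,650 + $4,250 = $5,900; Unit 2B $1,650 + $7,350 = $9,000; Unit 2A $1,650 + $8,750 = $10,400; Unit PH2 $1,650 + $9,850 = $11,500.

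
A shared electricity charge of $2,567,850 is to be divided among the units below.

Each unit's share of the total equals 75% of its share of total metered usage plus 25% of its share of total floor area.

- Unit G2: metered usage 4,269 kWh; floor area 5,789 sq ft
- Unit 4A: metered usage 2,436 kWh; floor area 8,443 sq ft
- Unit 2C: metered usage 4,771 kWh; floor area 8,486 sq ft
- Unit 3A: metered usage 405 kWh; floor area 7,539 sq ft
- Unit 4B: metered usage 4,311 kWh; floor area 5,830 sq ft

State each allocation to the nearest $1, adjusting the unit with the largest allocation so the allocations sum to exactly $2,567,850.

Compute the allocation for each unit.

Unit G2: $610,740; Unit 4A: $439,935; Unit 2C: $718,425; Unit 3A: $182,285; Unit 4B: $616,465

Metered usage total 16,192; floor area total 36,087.
Composite weights (75% metered usage + 25% floor area): Unit G2 0.2378; Unit 4A 0.1713; Unit 2C 0.2798; Unit 3A 0.0710; Unit 4B 0.2401.
Proportional shares: Unit G2 610,740.03; Unit 4A 439,934.57; Unit 2C 718,425.99; Unit 3A 182,284.51; Unit 4B 616,464.90.
At nearest $1: Unit G2 $610,740; Unit 4A $439,935; Unit 2C $718,426; Unit 3A $182,285; Unit 4B $616,465. Sum = $2,567,851.
Difference $2,567,850 − $2,567,851 = −$1 applied to largest allocation (Unit 2C): Unit 2C becomes $718,425.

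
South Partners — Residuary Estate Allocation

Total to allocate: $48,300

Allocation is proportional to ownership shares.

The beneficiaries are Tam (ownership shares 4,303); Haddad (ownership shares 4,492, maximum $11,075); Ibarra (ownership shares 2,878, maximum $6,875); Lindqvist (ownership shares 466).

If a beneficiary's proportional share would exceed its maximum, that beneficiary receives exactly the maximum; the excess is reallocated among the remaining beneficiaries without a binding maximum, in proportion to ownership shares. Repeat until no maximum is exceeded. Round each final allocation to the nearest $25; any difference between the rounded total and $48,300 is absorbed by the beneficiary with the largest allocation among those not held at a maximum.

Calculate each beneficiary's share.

Ownership shares total: 12,139.
Proportional shares (ignoring caps): Tam 17,121.25; Haddad 17,873.27; Ibarra 11,451.31; Lindqvist 1,854.17.
Cap binds for Haddad ($11,075), Ibarra ($6,875); residual $30,350 reallocated over remaining ownership shares 4,769.
Remaining shares: Tam 27,384.37 → $27,375; Lindqvist 2,965.63 → $2,975.

Tam: $27,375 · Haddad: $11,075 · Ibarra: $6,875 · Lindqvist: $2,975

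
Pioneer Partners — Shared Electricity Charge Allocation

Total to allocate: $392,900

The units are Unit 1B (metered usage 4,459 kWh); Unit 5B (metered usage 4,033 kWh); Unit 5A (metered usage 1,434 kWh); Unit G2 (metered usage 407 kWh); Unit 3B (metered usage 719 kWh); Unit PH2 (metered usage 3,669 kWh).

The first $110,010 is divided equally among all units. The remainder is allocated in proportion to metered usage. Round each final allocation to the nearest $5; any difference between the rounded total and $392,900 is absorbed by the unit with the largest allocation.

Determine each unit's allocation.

Unit 1B: $104,030 | Unit 5B: $95,835 | Unit 5A: $45,890 | Unit G2: $26,155 | Unit 3B: $32,150 | Unit PH2: $88,840

$110,010 shared equally gives $18,335 per unit.
Remainder $282,890 by metered usage (total 14,721): Unit 1B 85,687.56 → $85,690; Unit 5B 77,501.21 → $77,500; Unit 5A 27,556.84 → $27,555; Unit G2 7,821.22 → $7,820; Unit 3B 13,816.85 → $13,815; Unit PH2 70,506.31 → $70,505.
Rounding difference +$5 on remainder applied to Unit 1B.
Totals: Unit 1B $18,335 + $85,695 = $104,030; Unit 5B $18,335 + $77,500 = $95,835; Unit 5A $18,335 + $27,555 = $45,890; Unit G2 $18,335 + $7,820 = $26,155; Unit 3B $18,335 + $13,815 = $32,150; Unit PH2 $18,335 + $70,505 = $88,840.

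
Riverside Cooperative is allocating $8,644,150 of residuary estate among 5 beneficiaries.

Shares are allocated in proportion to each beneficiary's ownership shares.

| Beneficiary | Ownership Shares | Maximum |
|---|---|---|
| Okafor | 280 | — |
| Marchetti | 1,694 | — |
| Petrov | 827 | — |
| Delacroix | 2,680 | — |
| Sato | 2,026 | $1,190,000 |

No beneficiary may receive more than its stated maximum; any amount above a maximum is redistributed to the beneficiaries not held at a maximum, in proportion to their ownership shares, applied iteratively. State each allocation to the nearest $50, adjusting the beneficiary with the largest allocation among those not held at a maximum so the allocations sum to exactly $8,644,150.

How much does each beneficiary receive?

Okafor: $380,800 · Marchetti: $2,303,850 · Petrov: $1,124,700 · Delacroix: $3,644,800 · Sato: $1,190,000

Combined ownership shares = 7,507.
Proportional shares (ignoring caps): Okafor 322,414.01; Marchetti 1,950,604.78; Petrov 952,272.82; Delacroix 3,085,962.70; Sato 2,332,895.68.
Held at cap: Sato ($1,190,000); residual $7,454,150 reallocated over remaining ownership shares 5,481.
Redistributed shares: Okafor 380,799.49 → $380,800; Marchetti 2,303,836.91 → $2,303,850; Petrov 1,124,718.49 → $1,124,700; Delacroix 3,644,795.11 → $3,644,800.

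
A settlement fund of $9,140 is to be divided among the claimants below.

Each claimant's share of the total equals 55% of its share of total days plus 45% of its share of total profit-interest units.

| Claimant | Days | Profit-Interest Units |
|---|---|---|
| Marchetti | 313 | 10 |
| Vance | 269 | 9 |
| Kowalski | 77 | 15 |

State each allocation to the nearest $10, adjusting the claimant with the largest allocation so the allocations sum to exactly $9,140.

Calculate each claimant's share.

Days total 659; profit-interest units total 34.
Blended shares (55% days + 45% profit-interest units): Marchetti 0.3936; Vance 0.3436; Kowalski 0.2628.
Pro-rata amounts: Marchetti 3,597.34; Vance 3,140.73; Kowalski 2,401.93.
At nearest $10: Marchetti $3,600; Vance $3,140; Kowalski $2,400. Sum = $9,140.
Rounded total matches; no reconciliation needed.

Marchetti: $3,600 · Vance: $3,140 · Kowalski: $2,400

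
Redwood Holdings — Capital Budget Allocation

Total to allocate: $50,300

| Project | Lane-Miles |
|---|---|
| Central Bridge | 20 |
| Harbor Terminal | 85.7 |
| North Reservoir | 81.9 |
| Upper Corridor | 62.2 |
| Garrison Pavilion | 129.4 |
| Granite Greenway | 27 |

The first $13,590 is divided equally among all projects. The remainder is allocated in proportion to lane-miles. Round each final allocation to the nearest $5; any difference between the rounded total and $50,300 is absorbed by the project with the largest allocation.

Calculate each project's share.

Central Bridge: $4,070 | Harbor Terminal: $10,010 | North Reservoir: $9,665 | Upper Corridor: $7,885 | Garrison Pavilion: $13,965 | Granite Greenway: $4,705

$13,590 shared equally gives $2,265 per project.
Remainder $36,710 by lane-miles (total 406.2): Central Bridge 1,807.48 → $1,805; Harbor Terminal 7,745.07 → $7,745; North Reservoir 7,401.65 → $7,400; Upper Corridor 5,621.28 → $5,620; Garrison Pavilion 11,694.42 → $11,695; Granite Greenway 2,440.10 → $2,440.
Rounding difference +$5 on remainder applied to Garrison Pavilion.
Totals: Central Bridge $2,265 + $1,805 = $4,070; Harbor Terminal $2,265 + $7,745 = $10,010; North Reservoir $2,265 + $7,400 = $9,665; Upper Corridor $2,265 + $5,620 = $7,885; Garrison Pavilion $2,265 + $11,700 = $13,965; Granite Greenway $2,265 + $2,440 = $4,705.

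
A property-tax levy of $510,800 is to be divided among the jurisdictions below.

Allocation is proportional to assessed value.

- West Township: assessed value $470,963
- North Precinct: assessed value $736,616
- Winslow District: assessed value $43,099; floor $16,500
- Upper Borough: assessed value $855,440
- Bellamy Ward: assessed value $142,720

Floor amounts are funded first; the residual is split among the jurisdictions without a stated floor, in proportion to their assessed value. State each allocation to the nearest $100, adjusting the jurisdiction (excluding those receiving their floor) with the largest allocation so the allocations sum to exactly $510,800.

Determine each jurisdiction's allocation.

Minimums first: Winslow District $16,500. Remaining pool $494,300.
Remaining pool split over remaining assessed value 2,205,739: West Township 105,541.50 → $105,500; North Precinct 165,073.61 → $165,100; Upper Borough 191,701.73 → $191,700; Bellamy Ward 31,983.16 → $32,000.

West Township: $105,500; North Precinct: $165,100; Winslow District: $16,500; Upper Borough: $191,700; Bellamy Ward: $32,000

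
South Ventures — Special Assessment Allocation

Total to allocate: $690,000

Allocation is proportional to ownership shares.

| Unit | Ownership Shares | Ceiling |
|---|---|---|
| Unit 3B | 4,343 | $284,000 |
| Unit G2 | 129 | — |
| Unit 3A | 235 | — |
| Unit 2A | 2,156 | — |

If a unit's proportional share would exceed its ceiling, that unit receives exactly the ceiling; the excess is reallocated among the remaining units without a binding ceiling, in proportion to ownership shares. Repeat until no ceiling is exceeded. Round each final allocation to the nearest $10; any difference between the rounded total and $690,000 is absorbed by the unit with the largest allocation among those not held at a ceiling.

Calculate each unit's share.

Unit 3B: $284,000; Unit G2: $20,780; Unit 3A: $37,860; Unit 2A: $347,360

Sum of ownership shares: 6,863.
Pro-rata shares before constraints: Unit 3B 436,641.41; Unit G2 12,969.55; Unit 3A 23,626.69; Unit 2A 216,762.35.
Held at cap: Unit 3B ($284,000); remaining pool $406,000 reallocated over remaining ownership shares 2,520.
Shares after redistribution: Unit G2 20,783.33 → $20,780; Unit 3A 37,861.11 → $37,860; Unit 2A 347,355.56 → $347,360.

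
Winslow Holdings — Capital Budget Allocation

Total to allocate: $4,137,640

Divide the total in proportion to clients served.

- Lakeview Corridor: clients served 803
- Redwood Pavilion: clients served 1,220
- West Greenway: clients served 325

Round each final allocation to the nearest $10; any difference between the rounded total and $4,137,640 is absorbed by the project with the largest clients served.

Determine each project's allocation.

Lakeview Corridor: $1,415,040; Redwood Pavilion: $2,149,890; West Greenway: $572,710

Combined clients served = 803 + 1,220 + 325 = 2,348.
Raw shares: Lakeview Corridor 1,415,044.68; Redwood Pavilion 2,149,881.09; West Greenway 572,714.22.
After rounding ($10): Lakeview Corridor $1,415,040; Redwood Pavilion $2,149,880; West Greenway $572,710. Sum = $4,137,630.
Difference $4,137,640 − $4,137,630 = +$10 applied to largest clients served (Redwood Pavilion): Redwood Pavilion becomes $2,149,890.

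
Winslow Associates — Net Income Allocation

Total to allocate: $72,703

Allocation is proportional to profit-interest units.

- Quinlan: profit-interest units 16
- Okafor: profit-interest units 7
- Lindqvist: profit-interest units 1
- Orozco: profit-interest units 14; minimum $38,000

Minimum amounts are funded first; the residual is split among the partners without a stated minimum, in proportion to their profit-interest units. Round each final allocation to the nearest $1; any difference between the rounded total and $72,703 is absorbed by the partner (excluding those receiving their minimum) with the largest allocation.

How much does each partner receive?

Quinlan: $23,135 · Okafor: $10,122 · Lindqvist: $1,446 · Orozco: $38,000

Guaranteed amounts: Orozco $38,000. Remaining pool $34,703.
Remaining pool split over remaining profit-interest units 24: Quinlan 23,135.33 → $23,135; Okafor 10,121.71 → $10,122; Lindqvist 1,445.96 → $1,446.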